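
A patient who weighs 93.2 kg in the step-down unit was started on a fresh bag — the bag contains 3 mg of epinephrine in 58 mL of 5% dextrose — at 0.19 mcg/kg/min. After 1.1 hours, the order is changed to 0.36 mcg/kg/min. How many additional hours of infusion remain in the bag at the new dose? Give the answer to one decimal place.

0.9 hours

Initial rate:
Dose = 0.19 mcg/kg/min × 93.2 kg = 17.708 mcg/min
17.708 mcg/min × 60 min/hr = 1062.48 mcg/hr
Concentration = 3 mg ÷ 58 mL = 0.05172414 mg/mL = 51.72414 mcg/mL
Rate = 1062.48 mcg/hr ÷ 51.72414 mcg/mL = 20.54128 mL/hr
Volume infused so far = 20.54128 mL/hr × 1.1 hr = 22.59541 mL
Volume remaining = 58 − 22.59541 = 35.40459 mL
New rate:
Dose = 0.36 mcg/kg/min × 93.2 kg = 33.552 mcg/min
33.552 mcg/min × 60 min/hr = 2013.12 mcg/hr
Rate = 2013.12 mcg/hr ÷ 51.72414 mcg/mL = 38.92032 mL/hr
Time remaining = 35.40459 mL ÷ 38.92032 mL/hr = 0.9096686 hr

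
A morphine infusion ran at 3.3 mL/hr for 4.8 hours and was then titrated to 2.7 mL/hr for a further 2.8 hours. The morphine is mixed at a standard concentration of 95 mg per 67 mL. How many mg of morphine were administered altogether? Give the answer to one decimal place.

Concentration = 95 mg ÷ 67 mL = 1.41791 mg/mL
Stage 1: 3.3 mL/hr × 4.8 hr = 15.84 mL → 15.84 mL × 1.41791 mg/mL = 22.4597 mg
Stage 2: 2.7 mL/hr × 2.8 hr = 7.56 mL → 7.56 mL × 1.41791 mg/mL = 10.7194 mg
Total = 22.4597 + 10.7194 = 33.1791 mg

33.2 mg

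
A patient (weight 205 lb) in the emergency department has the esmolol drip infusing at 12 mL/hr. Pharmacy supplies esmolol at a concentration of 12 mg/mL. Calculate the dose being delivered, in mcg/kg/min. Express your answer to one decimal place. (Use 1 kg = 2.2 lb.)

25.8 mcg/kg/min

Weight = 205 lb ÷ 2.2 lb/kg = 93.18182 kg
Concentration = 12 mg/mL = 12000 mcg/mL
Drug rate = 12 mL/hr × 12000 mcg/mL = 144000 mcg/hr
144000 mcg/hr ÷ 60 min/hr = 2400 mcg/min
2400 mcg/min ÷ 93.18182 kg = 25.7561 mcg/kg/min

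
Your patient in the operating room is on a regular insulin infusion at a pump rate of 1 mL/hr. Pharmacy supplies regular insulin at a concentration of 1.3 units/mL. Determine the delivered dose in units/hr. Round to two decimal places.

1.30 units/hr

Drug rate = 1 mL/hr × 1.3 units/mL = 1.3 units/hr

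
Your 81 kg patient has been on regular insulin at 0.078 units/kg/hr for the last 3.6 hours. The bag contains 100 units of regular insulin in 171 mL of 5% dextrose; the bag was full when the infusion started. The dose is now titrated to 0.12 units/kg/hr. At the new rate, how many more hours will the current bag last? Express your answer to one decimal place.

7.9 hours

Initial rate:
Dose = 0.078 units/kg/hr × 81 kg = 6.318 units/hr
Concentration = 100 units ÷ 171 mL = 0.5847953 units/mL
Rate = 6.318 units/hr ÷ 0.5847953 units/mL = 10.80378 mL/hr
Volume infused so far = 10.80378 mL/hr × 3.6 hr = 38.89361 mL
Volume remaining = 171 − 38.89361 = 132.1064 mL
New rate:
Dose = 0.12 units/kg/hr × 81 kg = 9.72 units/hr
Rate = 9.72 units/hr ÷ 0.5847953 units/mL = 16.6212 mL/hr
Time remaining = 132.1064 mL ÷ 16.6212 mL/hr = 7.948066 hr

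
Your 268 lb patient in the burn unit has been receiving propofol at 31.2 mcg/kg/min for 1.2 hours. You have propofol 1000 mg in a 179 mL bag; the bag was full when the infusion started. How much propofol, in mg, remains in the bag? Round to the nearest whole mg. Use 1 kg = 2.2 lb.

726 mg

Weight = 268 lb ÷ 2.2 lb/kg = 121.8182 kg
Dose = 31.2 mcg/kg/min × 121.8182 kg = 3800.727 mcg/min
3800.727 mcg/min × 60 min/hr = 228043.6 mcg/hr
Concentration = 1000 mg ÷ 179 mL = 5.586592 mg/mL = 5586.592 mcg/mL
Rate = 228043.6 mcg/hr ÷ 5586.592 mcg/mL = 40.81981 mL/hr
Volume infused = 40.81981 mL/hr × 1.2 hr = 48.98377 mL
Volume remaining = 179 − 48.98377 = 130.0162 mL
Drug remaining = 130.0162 mL × 5586.592 mcg/mL = 726347.6 mcg = 726.3476 mg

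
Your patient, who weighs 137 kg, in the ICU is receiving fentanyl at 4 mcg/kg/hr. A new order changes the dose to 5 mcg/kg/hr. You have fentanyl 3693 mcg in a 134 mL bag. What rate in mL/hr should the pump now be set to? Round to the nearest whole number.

Dose = 5 mcg/kg/hr × 137 kg = 685 mcg/hr
Concentration = 3693 mcg ÷ 134 mL = 27.5597 mcg/mL
Rate = 685 mcg/hr ÷ 27.5597 mcg/mL = 24.85513 mL/hr

25 mL/hr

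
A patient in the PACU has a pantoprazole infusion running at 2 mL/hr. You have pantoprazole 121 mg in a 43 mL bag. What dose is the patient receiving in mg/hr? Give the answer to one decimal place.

5.6 mg/hr

Concentration = 121 mg ÷ 43 mL = 2.813953 mg/mL
Drug rate = 2 mL/hr × 2.813953 mg/mL = 5.627907 mg/hr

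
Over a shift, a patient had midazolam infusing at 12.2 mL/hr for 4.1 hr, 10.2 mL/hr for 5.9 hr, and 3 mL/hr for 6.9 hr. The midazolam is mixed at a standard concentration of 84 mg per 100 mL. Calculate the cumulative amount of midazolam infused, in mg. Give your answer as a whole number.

Concentration = 84 mg ÷ 100 mL = 0.84 mg/mL
Stage 1: 12.2 mL/hr × 4.1 hr = 50.02 mL → 50.02 mL × 0.84 mg/mL = 42.0168 mg
Stage 2: 10.2 mL/hr × 5.9 hr = 60.18 mL → 60.18 mL × 0.84 mg/mL = 50.5512 mg
Stage 3: 3 mL/hr × 6.9 hr = 20.7 mL → 20.7 mL × 0.84 mg/mL = 17.388 mg
Total = 42.0168 + 50.5512 + 17.388 = 109.956 mg

110 mg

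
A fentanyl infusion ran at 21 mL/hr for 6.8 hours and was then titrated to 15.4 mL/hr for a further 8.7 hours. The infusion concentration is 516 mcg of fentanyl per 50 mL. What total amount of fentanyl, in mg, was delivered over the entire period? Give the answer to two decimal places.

2.86 mg

Concentration = 516 mcg ÷ 50 mL = 10.32 mcg/mL
Stage 1: 21 mL/hr × 6.8 hr = 142.8 mL → 142.8 mL × 10.32 mcg/mL = 1473.696 mcg
Stage 2: 15.4 mL/hr × 8.7 hr = 133.98 mL → 133.98 mL × 10.32 mcg/mL = 1382.674 mcg
Total = 1473.696 + 1382.674 = 2856.37 mcg = 2.85637 mg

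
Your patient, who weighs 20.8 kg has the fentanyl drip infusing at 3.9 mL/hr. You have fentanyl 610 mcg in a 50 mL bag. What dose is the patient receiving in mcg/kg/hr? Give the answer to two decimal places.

2.29 mcg/kg/hr

Concentration = 610 mcg ÷ 50 mL = 12.2 mcg/mL
Drug rate = 3.9 mL/hr × 12.2 mcg/mL = 47.58 mcg/hr
47.58 mcg/hr ÷ 20.8 kg = 2.2875 mcg/kg/hr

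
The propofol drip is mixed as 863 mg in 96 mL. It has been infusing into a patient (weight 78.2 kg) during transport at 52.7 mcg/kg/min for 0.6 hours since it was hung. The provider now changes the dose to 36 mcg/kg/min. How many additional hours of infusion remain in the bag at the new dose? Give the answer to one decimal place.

Initial rate:
Dose = 52.7 mcg/kg/min × 78.2 kg = 4121.14 mcg/min
4121.14 mcg/min × 60 min/hr = 247268.4 mcg/hr
Concentration = 863 mg ÷ 96 mL = 8.989583 mg/mL = 8989.583 mcg/mL
Rate = 247268.4 mcg/hr ÷ 8989.583 mcg/mL = 27.5061 mL/hr
Volume infused so far = 27.5061 mL/hr × 0.6 hr = 16.50366 mL
Volume remaining = 96 − 16.50366 = 79.49634 mL
New rate:
Dose = 36 mcg/kg/min × 78.2 kg = 2815.2 mcg/min
2815.2 mcg/min × 60 min/hr = 168912 mcg/hr
Rate = 168912 mcg/hr ÷ 8989.583 mcg/mL = 18.78975 mL/hr
Time remaining = 79.49634 mL ÷ 18.78975 mL/hr = 4.230836 hr

4.2 hours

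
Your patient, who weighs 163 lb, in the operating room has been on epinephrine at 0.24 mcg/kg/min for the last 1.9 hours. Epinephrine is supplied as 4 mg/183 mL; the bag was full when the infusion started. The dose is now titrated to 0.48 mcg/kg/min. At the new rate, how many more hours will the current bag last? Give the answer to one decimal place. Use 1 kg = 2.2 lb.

0.9 hours

Initial rate:
Weight = 163 lb ÷ 2.2 lb/kg = 74.09091 kg
Dose = 0.24 mcg/kg/min × 74.09091 kg = 17.78182 mcg/min
17.78182 mcg/min × 60 min/hr = 1066.909 mcg/hr
Concentration = 4 mg ÷ 183 mL = 0.02185792 mg/mL = 21.85792 mcg/mL
Rate = 1066.909 mcg/hr ÷ 21.85792 mcg/mL = 48.81109 mL/hr
Volume infused so far = 48.81109 mL/hr × 1.9 hr = 92.74107 mL
Volume remaining = 183 − 92.74107 = 90.25893 mL
New rate:
Dose = 0.48 mcg/kg/min × 74.09091 kg = 35.56364 mcg/min
35.56364 mcg/min × 60 min/hr = 2133.818 mcg/hr
Rate = 2133.818 mcg/hr ÷ 21.85792 mcg/mL = 97.62218 mL/hr
Time remaining = 90.25893 mL ÷ 97.62218 mL/hr = 0.924574 hr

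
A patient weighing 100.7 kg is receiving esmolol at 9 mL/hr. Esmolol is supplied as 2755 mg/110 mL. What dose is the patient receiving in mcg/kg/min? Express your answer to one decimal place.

Concentration = 2755 mg ÷ 110 mL = 25.04545 mg/mL = 25045.45 mcg/mL
Drug rate = 9 mL/hr × 25045.45 mcg/mL = 225409.1 mcg/hr
225409.1 mcg/hr ÷ 60 min/hr = 3756.818 mcg/min
3756.818 mcg/min ÷ 100.7 kg = 37.30703 mcg/kg/min

37.3 mcg/kg/min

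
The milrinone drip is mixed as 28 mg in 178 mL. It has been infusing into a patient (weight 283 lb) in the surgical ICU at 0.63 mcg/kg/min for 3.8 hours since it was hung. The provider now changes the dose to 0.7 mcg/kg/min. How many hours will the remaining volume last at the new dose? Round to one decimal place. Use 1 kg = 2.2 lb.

Initial rate:
Weight = 283 lb ÷ 2.2 lb/kg = 128.6364 kg
Dose = 0.63 mcg/kg/min × 128.6364 kg = 81.04091 mcg/min
81.04091 mcg/min × 60 min/hr = 4862.455 mcg/hr
Concentration = 28 mg ÷ 178 mL = 0.1573034 mg/mL = 157.3034 mcg/mL
Rate = 4862.455 mcg/hr ÷ 157.3034 mcg/mL = 30.91132 mL/hr
Volume infused so far = 30.91132 mL/hr × 3.8 hr = 117.463 mL
Volume remaining = 178 − 117.463 = 60.53699 mL
New rate:
Dose = 0.7 mcg/kg/min × 128.6364 kg = 90.04545 mcg/min
90.04545 mcg/min × 60 min/hr = 5402.727 mcg/hr
Rate = 5402.727 mcg/hr ÷ 157.3034 mcg/mL = 34.34591 mL/hr
Time remaining = 60.53699 mL ÷ 34.34591 mL/hr = 1.762568 hr

1.8 hours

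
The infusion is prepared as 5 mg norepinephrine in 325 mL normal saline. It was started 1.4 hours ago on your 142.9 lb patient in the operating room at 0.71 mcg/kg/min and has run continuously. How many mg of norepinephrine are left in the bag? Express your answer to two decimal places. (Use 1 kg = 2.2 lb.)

1.13 mg

Weight = 142.9 lb ÷ 2.2 lb/kg = 64.95455 kg
Dose = 0.71 mcg/kg/min × 64.95455 kg = 46.11773 mcg/min
46.11773 mcg/min × 60 min/hr = 2767.064 mcg/hr
Concentration = 5 mg ÷ 325 mL = 0.01538462 mg/mL = 15.38462 mcg/mL
Rate = 2767.064 mcg/hr ÷ 15.38462 mcg/mL = 179.8591 mL/hr
Volume infused = 179.8591 mL/hr × 1.4 hr = 251.8028 mL
Volume remaining = 325 − 251.8028 = 73.19721 mL
Drug remaining = 73.19721 mL × 15.38462 mcg/mL = 1126.111 mcg = 1.126111 mg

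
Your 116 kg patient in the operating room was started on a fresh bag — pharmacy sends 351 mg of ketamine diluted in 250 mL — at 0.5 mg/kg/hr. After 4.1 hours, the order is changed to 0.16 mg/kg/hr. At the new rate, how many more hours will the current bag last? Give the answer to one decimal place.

Initial rate:
Dose = 0.5 mg/kg/hr × 116 kg = 58 mg/hr
Concentration = 351 mg ÷ 250 mL = 1.404 mg/mL
Rate = 58 mg/hr ÷ 1.404 mg/mL = 41.31054 mL/hr
Volume infused so far = 41.31054 mL/hr × 4.1 hr = 169.3732 mL
Volume remaining = 250 − 169.3732 = 80.62678 mL
New rate:
Dose = 0.16 mg/kg/hr × 116 kg = 18.56 mg/hr
Rate = 18.56 mg/hr ÷ 1.404 mg/mL = 13.21937 mL/hr
Time remaining = 80.62678 mL ÷ 13.21937 mL/hr = 6.099138 hr

6.1 hours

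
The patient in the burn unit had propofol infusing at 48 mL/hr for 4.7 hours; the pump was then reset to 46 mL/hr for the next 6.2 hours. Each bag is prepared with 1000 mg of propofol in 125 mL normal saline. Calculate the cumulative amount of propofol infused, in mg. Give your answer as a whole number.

4086 mg

Concentration = 1000 mg ÷ 125 mL = 8 mg/mL
Stage 1: 48 mL/hr × 4.7 hr = 225.6 mL → 225.6 mL × 8 mg/mL = 1804.8 mg
Stage 2: 46 mL/hr × 6.2 hr = 285.2 mL → 285.2 mL × 8 mg/mL = 2281.6 mg
Total = 1804.8 + 2281.6 = 4086.4 mg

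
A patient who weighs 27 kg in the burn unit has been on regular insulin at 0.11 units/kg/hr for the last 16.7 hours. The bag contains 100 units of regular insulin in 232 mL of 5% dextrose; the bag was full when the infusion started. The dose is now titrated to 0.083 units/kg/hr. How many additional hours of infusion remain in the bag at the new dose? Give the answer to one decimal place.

22.5 hours

Initial rate:
Dose = 0.11 units/kg/hr × 27 kg = 2.97 units/hr
Concentration = 100 units ÷ 232 mL = 0.4310345 units/mL
Rate = 2.97 units/hr ÷ 0.4310345 units/mL = 6.8904 mL/hr
Volume infused so far = 6.8904 mL/hr × 16.7 hr = 115.0697 mL
Volume remaining = 232 − 115.0697 = 116.9303 mL
New rate:
Dose = 0.083 units/kg/hr × 27 kg = 2.241 units/hr
Rate = 2.241 units/hr ÷ 0.4310345 units/mL = 5.19912 mL/hr
Time remaining = 116.9303 mL ÷ 5.19912 mL/hr = 22.49041 hr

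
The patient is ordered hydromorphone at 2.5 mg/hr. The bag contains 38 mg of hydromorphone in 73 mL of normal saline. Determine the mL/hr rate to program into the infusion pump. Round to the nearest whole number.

Concentration = 38 mg ÷ 73 mL = 0.5205479 mg/mL
Rate = 2.5 mg/hr ÷ 0.5205479 mg/mL = 4.802632 mL/hr

5 mL/hr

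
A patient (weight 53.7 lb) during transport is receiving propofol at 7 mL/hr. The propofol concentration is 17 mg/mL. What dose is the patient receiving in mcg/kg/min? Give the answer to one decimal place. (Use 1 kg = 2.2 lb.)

81.3 mcg/kg/min

Weight = 53.7 lb ÷ 2.2 lb/kg = 24.40909 kg
Concentration = 17 mg/mL = 17000 mcg/mL
Drug rate = 7 mL/hr × 17000 mcg/mL = 119000 mcg/hr
119000 mcg/hr ÷ 60 min/hr = 1983.333 mcg/min
1983.333 mcg/min ÷ 24.40909 kg = 81.25388 mcg/kg/min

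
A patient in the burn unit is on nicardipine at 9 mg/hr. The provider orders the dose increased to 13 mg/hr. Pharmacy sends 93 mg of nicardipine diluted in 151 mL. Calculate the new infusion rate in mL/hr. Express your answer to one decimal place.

Concentration = 93 mg ÷ 151 mL = 0.615894 mg/mL
Rate = 13 mg/hr ÷ 0.615894 mg/mL = 21.10753 mL/hr

21.1 mL/hr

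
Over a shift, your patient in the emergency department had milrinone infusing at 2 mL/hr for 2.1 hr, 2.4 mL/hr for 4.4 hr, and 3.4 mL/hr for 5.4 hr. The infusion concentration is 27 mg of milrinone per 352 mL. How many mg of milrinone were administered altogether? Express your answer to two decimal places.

Concentration = 27 mg ÷ 352 mL = 0.07670455 mg/mL
Stage 1: 2 mL/hr × 2.1 hr = 4.2 mL → 4.2 mL × 0.07670455 mg/mL = 0.3221591 mg
Stage 2: 2.4 mL/hr × 4.4 hr = 10.56 mL → 10.56 mL × 0.07670455 mg/mL = 0.81 mg
Stage 3: 3.4 mL/hr × 5.4 hr = 18.36 mL → 18.36 mL × 0.07670455 mg/mL = 1.408295 mg
Total = 0.3221591 + 0.81 + 1.408295 = 2.540455 mg

2.54 mg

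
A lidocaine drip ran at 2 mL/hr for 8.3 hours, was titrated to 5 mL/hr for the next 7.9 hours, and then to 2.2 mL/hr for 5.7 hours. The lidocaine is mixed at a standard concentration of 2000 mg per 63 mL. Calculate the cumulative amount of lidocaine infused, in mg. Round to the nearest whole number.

Concentration = 2000 mg ÷ 63 mL = 31.74603 mg/mL
Stage 1: 2 mL/hr × 8.3 hr = 16.6 mL → 16.6 mL × 31.74603 mg/mL = 526.9841 mg
Stage 2: 5 mL/hr × 7.9 hr = 39.5 mL → 39.5 mL × 31.74603 mg/mL = 1253.968 mg
Stage 3: 2.2 mL/hr × 5.7 hr = 12.54 mL → 12.54 mL × 31.74603 mg/mL = 398.0952 mg
Total = 526.9841 + 1253.968 + 398.0952 = 2179.048 mg

2179 mg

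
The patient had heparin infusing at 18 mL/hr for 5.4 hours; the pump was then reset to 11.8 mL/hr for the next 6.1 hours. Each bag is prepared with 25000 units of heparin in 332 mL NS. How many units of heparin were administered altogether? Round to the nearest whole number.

12739 units

Concentration = 25000 units ÷ 332 mL = 75.3012 units/mL
Stage 1: 18 mL/hr × 5.4 hr = 97.2 mL → 97.2 mL × 75.3012 units/mL = 7319.277 units
Stage 2: 11.8 mL/hr × 6.1 hr = 71.98 mL → 71.98 mL × 75.3012 units/mL = 5420.181 units
Total = 7319.277 + 5420.181 = 12739.46 units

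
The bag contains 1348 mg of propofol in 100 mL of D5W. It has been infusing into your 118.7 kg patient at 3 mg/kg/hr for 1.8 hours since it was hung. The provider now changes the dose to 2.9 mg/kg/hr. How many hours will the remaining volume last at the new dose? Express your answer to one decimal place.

Initial rate:
Dose = 3 mg/kg/hr × 118.7 kg = 356.1 mg/hr
Concentration = 1348 mg ÷ 100 mL = 13.48 mg/mL
Rate = 356.1 mg/hr ÷ 13.48 mg/mL = 26.41691 mL/hr
Volume infused so far = 26.41691 mL/hr × 1.8 hr = 47.55045 mL
Volume remaining = 100 − 47.55045 = 52.44955 mL
New rate:
Dose = 2.9 mg/kg/hr × 118.7 kg = 344.23 mg/hr
Rate = 344.23 mg/hr ÷ 13.48 mg/mL = 25.53635 mL/hr
Time remaining = 52.44955 mL ÷ 25.53635 mL/hr = 2.053917 hr

2.1 hours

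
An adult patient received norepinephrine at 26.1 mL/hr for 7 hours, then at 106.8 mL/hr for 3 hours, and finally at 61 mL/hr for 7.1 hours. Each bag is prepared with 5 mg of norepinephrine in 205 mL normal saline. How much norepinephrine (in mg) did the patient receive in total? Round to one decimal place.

22.8 mg

Concentration = 5 mg ÷ 205 mL = 0.02439024 mg/mL
Stage 1: 26.1 mL/hr × 7 hr = 182.7 mL → 182.7 mL × 0.02439024 mg/mL = 4.456098 mg
Stage 2: 106.8 mL/hr × 3 hr = 320.4 mL → 320.4 mL × 0.02439024 mg/mL = 7.814634 mg
Stage 3: 61 mL/hr × 7.1 hr = 433.1 mL → 433.1 mL × 0.02439024 mg/mL = 10.56341 mg
Total = 4.456098 + 7.814634 + 10.56341 = 22.83415 mg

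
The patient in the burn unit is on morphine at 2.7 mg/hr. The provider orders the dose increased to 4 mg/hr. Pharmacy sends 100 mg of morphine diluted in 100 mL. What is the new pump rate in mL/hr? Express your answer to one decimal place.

4.0 mL/hr

Concentration = 100 mg ÷ 100 mL = 1 mg/mL
Rate = 4 mg/hr ÷ 1 mg/mL = 4 mL/hr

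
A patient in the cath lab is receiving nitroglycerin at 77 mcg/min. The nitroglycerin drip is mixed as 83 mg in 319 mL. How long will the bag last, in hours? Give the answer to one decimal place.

77 mcg/min × 60 min/hr = 4620 mcg/hr
Concentration = 83 mg ÷ 319 mL = 0.2601881 mg/mL = 260.1881 mcg/mL
Rate = 4620 mcg/hr ÷ 260.1881 mcg/mL = 17.75639 mL/hr
Duration = 319 mL ÷ 17.75639 mL/hr = 17.96537 hr

18.0 hours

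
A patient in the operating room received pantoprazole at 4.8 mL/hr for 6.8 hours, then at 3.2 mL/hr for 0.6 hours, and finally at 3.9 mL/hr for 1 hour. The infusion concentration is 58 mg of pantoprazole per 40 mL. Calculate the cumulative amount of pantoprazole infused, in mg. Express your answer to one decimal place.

Concentration = 58 mg ÷ 40 mL = 1.45 mg/mL
Stage 1: 4.8 mL/hr × 6.8 hr = 32.64 mL → 32.64 mL × 1.45 mg/mL = 47.328 mg
Stage 2: 3.2 mL/hr × 0.6 hr = 1.92 mL → 1.92 mL × 1.45 mg/mL = 2.784 mg
Stage 3: 3.9 mL/hr × 1 hr = 3.9 mL → 3.9 mL × 1.45 mg/mL = 5.655 mg
Total = 47.328 + 2.784 + 5.655 = 55.767 mg

55.8 mg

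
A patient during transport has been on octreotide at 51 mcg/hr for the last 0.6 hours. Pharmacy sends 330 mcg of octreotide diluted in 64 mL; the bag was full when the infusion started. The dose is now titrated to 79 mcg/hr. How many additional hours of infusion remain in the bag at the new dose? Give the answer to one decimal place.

Initial rate:
Concentration = 330 mcg ÷ 64 mL = 5.15625 mcg/mL
Rate = 51 mcg/hr ÷ 5.15625 mcg/mL = 9.890909 mL/hr
Volume infused so far = 9.890909 mL/hr × 0.6 hr = 5.934545 mL
Volume remaining = 64 − 5.934545 = 58.06545 mL
New rate:
Rate = 79 mcg/hr ÷ 5.15625 mcg/mL = 15.32121 mL/hr
Time remaining = 58.06545 mL ÷ 15.32121 mL/hr = 3.789873 hr

3.8 hours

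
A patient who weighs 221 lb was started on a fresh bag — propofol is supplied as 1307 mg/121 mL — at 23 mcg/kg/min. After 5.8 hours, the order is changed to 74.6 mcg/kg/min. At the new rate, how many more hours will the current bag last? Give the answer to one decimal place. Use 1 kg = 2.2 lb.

1.1 hours

Initial rate:
Weight = 221 lb ÷ 2.2 lb/kg = 100.4545 kg
Dose = 23 mcg/kg/min × 100.4545 kg = 2310.455 mcg/min
2310.455 mcg/min × 60 min/hr = 138627.3 mcg/hr
Concentration = 1307 mg ÷ 121 mL = 10.80165 mg/mL = 10801.65 mcg/mL
Rate = 138627.3 mcg/hr ÷ 10801.65 mcg/mL = 12.83389 mL/hr
Volume infused so far = 12.83389 mL/hr × 5.8 hr = 74.43659 mL
Volume remaining = 121 − 74.43659 = 46.56341 mL
New rate:
Dose = 74.6 mcg/kg/min × 100.4545 kg = 7493.909 mcg/min
7493.909 mcg/min × 60 min/hr = 449634.5 mcg/hr
Rate = 449634.5 mcg/hr ÷ 10801.65 mcg/mL = 41.62646 mL/hr
Time remaining = 46.56341 mL ÷ 41.62646 mL/hr = 1.118601 hr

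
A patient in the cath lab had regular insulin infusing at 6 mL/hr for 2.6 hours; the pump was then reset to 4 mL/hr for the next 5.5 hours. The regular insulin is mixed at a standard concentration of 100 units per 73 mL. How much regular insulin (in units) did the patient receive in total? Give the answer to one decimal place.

Concentration = 100 units ÷ 73 mL = 1.369863 units/mL
Stage 1: 6 mL/hr × 2.6 hr = 15.6 mL → 15.6 mL × 1.369863 units/mL = 21.36986 units
Stage 2: 4 mL/hr × 5.5 hr = 22 mL → 22 mL × 1.369863 units/mL = 30.13699 units
Total = 21.36986 + 30.13699 = 51.50685 units

51.5 units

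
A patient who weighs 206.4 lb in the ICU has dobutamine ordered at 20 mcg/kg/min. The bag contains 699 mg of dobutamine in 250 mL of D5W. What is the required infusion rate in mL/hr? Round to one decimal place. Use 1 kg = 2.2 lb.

Weight = 206.4 lb ÷ 2.2 lb/kg = 93.81818 kg
Dose = 20 mcg/kg/min × 93.81818 kg = 1876.364 mcg/min
1876.364 mcg/min × 60 min/hr = 112581.8 mcg/hr
Concentration = 699 mg ÷ 250 mL = 2.796 mg/mL = 2796 mcg/mL
Rate = 112581.8 mcg/hr ÷ 2796 mcg/mL = 40.26531 mL/hr

40.3 mL/hr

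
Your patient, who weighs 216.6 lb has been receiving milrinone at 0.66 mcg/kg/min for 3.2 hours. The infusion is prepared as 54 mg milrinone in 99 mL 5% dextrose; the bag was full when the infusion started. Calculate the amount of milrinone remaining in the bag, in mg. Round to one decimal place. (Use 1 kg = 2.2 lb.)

41.5 mg

Weight = 216.6 lb ÷ 2.2 lb/kg = 98.45455 kg
Dose = 0.66 mcg/kg/min × 98.45455 kg = 64.98 mcg/min
64.98 mcg/min × 60 min/hr = 3898.8 mcg/hr
Concentration = 54 mg ÷ 99 mL = 0.5454545 mg/mL = 545.4545 mcg/mL
Rate = 3898.8 mcg/hr ÷ 545.4545 mcg/mL = 7.1478 mL/hr
Volume infused = 7.1478 mL/hr × 3.2 hr = 22.87296 mL
Volume remaining = 99 − 22.87296 = 76.12704 mL
Drug remaining = 76.12704 mL × 545.4545 mcg/mL = 41523.84 mcg = 41.52384 mg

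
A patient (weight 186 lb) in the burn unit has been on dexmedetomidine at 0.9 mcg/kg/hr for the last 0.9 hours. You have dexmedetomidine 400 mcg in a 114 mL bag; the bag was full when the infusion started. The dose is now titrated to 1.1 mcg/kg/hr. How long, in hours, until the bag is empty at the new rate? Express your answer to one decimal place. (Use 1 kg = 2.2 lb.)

3.6 hours

Initial rate:
Weight = 186 lb ÷ 2.2 lb/kg = 84.54545 kg
Dose = 0.9 mcg/kg/hr × 84.54545 kg = 76.09091 mcg/hr
Concentration = 400 mcg ÷ 114 mL = 3.508772 mcg/mL
Rate = 76.09091 mcg/hr ÷ 3.508772 mcg/mL = 21.68591 mL/hr
Volume infused so far = 21.68591 mL/hr × 0.9 hr = 19.51732 mL
Volume remaining = 114 − 19.51732 = 94.48268 mL
New rate:
Dose = 1.1 mcg/kg/hr × 84.54545 kg = 93 mcg/hr
Rate = 93 mcg/hr ÷ 3.508772 mcg/mL = 26.505 mL/hr
Time remaining = 94.48268 mL ÷ 26.505 mL/hr = 3.564712 hr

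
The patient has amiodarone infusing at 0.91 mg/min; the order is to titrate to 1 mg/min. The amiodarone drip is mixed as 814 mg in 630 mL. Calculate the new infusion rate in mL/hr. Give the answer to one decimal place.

46.4 mL/hr

1 mg/min × 60 min/hr = 60 mg/hr
Concentration = 814 mg ÷ 630 mL = 1.292063 mg/mL
Rate = 60 mg/hr ÷ 1.292063 mg/mL = 46.43735 mL/hr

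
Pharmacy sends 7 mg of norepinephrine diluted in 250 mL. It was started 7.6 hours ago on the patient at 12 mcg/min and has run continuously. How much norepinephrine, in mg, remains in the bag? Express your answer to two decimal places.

12 mcg/min × 60 min/hr = 720 mcg/hr
Concentration = 7 mg ÷ 250 mL = 0.028 mg/mL = 28 mcg/mL
Rate = 720 mcg/hr ÷ 28 mcg/mL = 25.71429 mL/hr
Volume infused = 25.71429 mL/hr × 7.6 hr = 195.4286 mL
Volume remaining = 250 − 195.4286 = 54.57143 mL
Drug remaining = 54.57143 mL × 28 mcg/mL = 1528 mcg = 1.528 mg

1.53 mg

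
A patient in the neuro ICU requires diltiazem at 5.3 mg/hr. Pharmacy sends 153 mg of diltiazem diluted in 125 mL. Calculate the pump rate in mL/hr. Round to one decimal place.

4.3 mL/hr

Concentration = 153 mg ÷ 125 mL = 1.224 mg/mL
Rate = 5.3 mg/hr ÷ 1.224 mg/mL = 4.330065 mL/hr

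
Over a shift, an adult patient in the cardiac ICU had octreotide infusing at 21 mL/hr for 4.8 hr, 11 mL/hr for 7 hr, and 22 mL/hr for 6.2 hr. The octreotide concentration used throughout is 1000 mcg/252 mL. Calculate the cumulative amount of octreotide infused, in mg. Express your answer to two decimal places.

Concentration = 1000 mcg ÷ 252 mL = 3.968254 mcg/mL
Stage 1: 21 mL/hr × 4.8 hr = 100.8 mL → 100.8 mL × 3.968254 mcg/mL = 400 mcg
Stage 2: 11 mL/hr × 7 hr = 77 mL → 77 mL × 3.968254 mcg/mL = 305.5556 mcg
Stage 3: 22 mL/hr × 6.2 hr = 136.4 mL → 136.4 mL × 3.968254 mcg/mL = 541.2698 mcg
Total = 400 + 305.5556 + 541.2698 = 1246.825 mcg = 1.246825 mg

1.25 mg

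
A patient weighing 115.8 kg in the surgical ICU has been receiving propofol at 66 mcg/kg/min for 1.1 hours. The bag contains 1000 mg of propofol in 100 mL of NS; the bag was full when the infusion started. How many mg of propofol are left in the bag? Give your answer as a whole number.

Dose = 66 mcg/kg/min × 115.8 kg = 7642.8 mcg/min
7642.8 mcg/min × 60 min/hr = 458568 mcg/hr
Concentration = 1000 mg ÷ 100 mL = 10 mg/mL = 10000 mcg/mL
Rate = 458568 mcg/hr ÷ 10000 mcg/mL = 45.8568 mL/hr
Volume infused = 45.8568 mL/hr × 1.1 hr = 50.44248 mL
Volume remaining = 100 − 50.44248 = 49.55752 mL
Drug remaining = 49.55752 mL × 10000 mcg/mL = 495575.2 mcg = 495.5752 mg

496 mg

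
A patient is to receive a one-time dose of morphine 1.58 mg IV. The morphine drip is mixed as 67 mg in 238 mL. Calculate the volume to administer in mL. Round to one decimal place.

5.6 mL

Concentration = 67 mg ÷ 238 mL = 0.2815126 mg/mL
Volume = 1.58 mg ÷ 0.2815126 mg/mL = 5.612537 mL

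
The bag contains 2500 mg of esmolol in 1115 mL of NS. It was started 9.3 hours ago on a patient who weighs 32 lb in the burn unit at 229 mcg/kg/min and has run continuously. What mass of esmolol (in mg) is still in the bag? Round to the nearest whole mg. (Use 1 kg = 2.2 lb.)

641 mg

Weight = 32 lb ÷ 2.2 lb/kg = 14.54545 kg
Dose = 229 mcg/kg/min × 14.54545 kg = 3330.909 mcg/min
3330.909 mcg/min × 60 min/hr = 199854.5 mcg/hr
Concentration = 2500 mg ÷ 1115 mL = 2.242152 mg/mL = 2242.152 mcg/mL
Rate = 199854.5 mcg/hr ÷ 2242.152 mcg/mL = 89.13513 mL/hr
Volume infused = 89.13513 mL/hr × 9.3 hr = 828.9567 mL
Volume remaining = 1115 − 828.9567 = 286.0433 mL
Drug remaining = 286.0433 mL × 2242.152 mcg/mL = 641352.7 mcg = 641.3527 mg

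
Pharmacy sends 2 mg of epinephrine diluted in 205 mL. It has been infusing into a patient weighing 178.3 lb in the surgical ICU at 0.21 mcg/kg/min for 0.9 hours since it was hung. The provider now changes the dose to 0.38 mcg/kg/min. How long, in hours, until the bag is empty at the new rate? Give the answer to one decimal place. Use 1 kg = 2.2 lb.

Initial rate:
Weight = 178.3 lb ÷ 2.2 lb/kg = 81.04545 kg
Dose = 0.21 mcg/kg/min × 81.04545 kg = 17.01955 mcg/min
17.01955 mcg/min × 60 min/hr = 1021.173 mcg/hr
Concentration = 2 mg ÷ 205 mL = 0.009756098 mg/mL = 9.756098 mcg/mL
Rate = 1021.173 mcg/hr ÷ 9.756098 mcg/mL = 104.6702 mL/hr
Volume infused so far = 104.6702 mL/hr × 0.9 hr = 94.20318 mL
Volume remaining = 205 − 94.20318 = 110.7968 mL
New rate:
Dose = 0.38 mcg/kg/min × 81.04545 kg = 30.79727 mcg/min
30.79727 mcg/min × 60 min/hr = 1847.836 mcg/hr
Rate = 1847.836 mcg/hr ÷ 9.756098 mcg/mL = 189.4032 mL/hr
Time remaining = 110.7968 mL ÷ 189.4032 mL/hr = 0.5849785 hr

0.6 hours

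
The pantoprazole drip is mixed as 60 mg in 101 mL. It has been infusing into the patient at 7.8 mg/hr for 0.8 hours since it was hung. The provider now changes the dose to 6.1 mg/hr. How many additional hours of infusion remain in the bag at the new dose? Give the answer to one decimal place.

Initial rate:
Concentration = 60 mg ÷ 101 mL = 0.5940594 mg/mL
Rate = 7.8 mg/hr ÷ 0.5940594 mg/mL = 13.13 mL/hr
Volume infused so far = 13.13 mL/hr × 0.8 hr = 10.504 mL
Volume remaining = 101 − 10.504 = 90.496 mL
New rate:
Rate = 6.1 mg/hr ÷ 0.5940594 mg/mL = 10.26833 mL/hr
Time remaining = 90.496 mL ÷ 10.26833 mL/hr = 8.813115 hr

8.8 hours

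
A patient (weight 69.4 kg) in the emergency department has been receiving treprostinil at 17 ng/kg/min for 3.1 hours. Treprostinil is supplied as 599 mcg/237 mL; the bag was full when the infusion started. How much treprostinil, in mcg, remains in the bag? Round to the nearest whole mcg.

380 mcg

Dose = 17 ng/kg/min × 69.4 kg = 1179.8 ng/min
1179.8 ng/min × 60 min/hr = 70788 ng/hr
Concentration = 599 mcg ÷ 237 mL = 2.527426 mcg/mL = 2527.426 ng/mL
Rate = 70788 ng/hr ÷ 2527.426 ng/mL = 28.00794 mL/hr
Volume infused = 28.00794 mL/hr × 3.1 hr = 86.82461 mL
Volume remaining = 237 − 86.82461 = 150.1754 mL
Drug remaining = 150.1754 mL × 2527.426 ng/mL = 379557.2 ng = 379.5572 mcg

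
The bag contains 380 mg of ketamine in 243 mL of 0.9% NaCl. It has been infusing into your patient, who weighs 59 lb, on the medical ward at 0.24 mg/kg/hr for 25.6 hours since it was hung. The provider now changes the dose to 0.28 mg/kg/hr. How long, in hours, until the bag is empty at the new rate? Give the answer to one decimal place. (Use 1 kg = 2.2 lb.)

Initial rate:
Weight = 59 lb ÷ 2.2 lb/kg = 26.81818 kg
Dose = 0.24 mg/kg/hr × 26.81818 kg = 6.436364 mg/hr
Concentration = 380 mg ÷ 243 mL = 1.563786 mg/mL
Rate = 6.436364 mg/hr ÷ 1.563786 mg/mL = 4.115885 mL/hr
Volume infused so far = 4.115885 mL/hr × 25.6 hr = 105.3667 mL
Volume remaining = 243 − 105.3667 = 137.6333 mL
New rate:
Dose = 0.28 mg/kg/hr × 26.81818 kg = 7.509091 mg/hr
Rate = 7.509091 mg/hr ÷ 1.563786 mg/mL = 4.801866 mL/hr
Time remaining = 137.6333 mL ÷ 4.801866 mL/hr = 28.66247 hr

28.7 hours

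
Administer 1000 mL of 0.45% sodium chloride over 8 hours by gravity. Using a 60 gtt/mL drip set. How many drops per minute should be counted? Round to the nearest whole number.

125 gtt/min

1000 mL ÷ (8 hr × 60 = 480 min) = 2.083333 mL/min
2.083333 mL/min × 60 gtt/mL = 125 gtt/min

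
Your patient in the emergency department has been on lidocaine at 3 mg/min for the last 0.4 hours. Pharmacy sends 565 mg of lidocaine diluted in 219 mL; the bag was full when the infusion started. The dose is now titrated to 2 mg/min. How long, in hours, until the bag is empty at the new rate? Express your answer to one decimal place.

4.1 hours

Initial rate:
3 mg/min × 60 min/hr = 180 mg/hr
Concentration = 565 mg ÷ 219 mL = 2.579909 mg/mL
Rate = 180 mg/hr ÷ 2.579909 mg/mL = 69.76991 mL/hr
Volume infused so far = 69.76991 mL/hr × 0.4 hr = 27.90796 mL
Volume remaining = 219 − 27.90796 = 191.092 mL
New rate:
2 mg/min × 60 min/hr = 120 mg/hr
Rate = 120 mg/hr ÷ 2.579909 mg/mL = 46.51327 mL/hr
Time remaining = 191.092 mL ÷ 46.51327 mL/hr = 4.108333 hr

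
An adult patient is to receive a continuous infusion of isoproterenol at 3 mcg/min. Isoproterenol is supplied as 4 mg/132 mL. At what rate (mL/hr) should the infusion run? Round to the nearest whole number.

6 mL/hr

3 mcg/min × 60 min/hr = 180 mcg/hr
Concentration = 4 mg ÷ 132 mL = 0.03030303 mg/mL = 30.30303 mcg/mL
Rate = 180 mcg/hr ÷ 30.30303 mcg/mL = 5.94 mL/hr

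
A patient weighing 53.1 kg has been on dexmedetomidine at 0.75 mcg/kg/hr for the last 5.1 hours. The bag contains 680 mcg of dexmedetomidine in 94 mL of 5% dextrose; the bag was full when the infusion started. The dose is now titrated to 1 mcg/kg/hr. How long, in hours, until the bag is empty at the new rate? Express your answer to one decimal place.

Initial rate:
Dose = 0.75 mcg/kg/hr × 53.1 kg = 39.825 mcg/hr
Concentration = 680 mcg ÷ 94 mL = 7.234043 mcg/mL
Rate = 39.825 mcg/hr ÷ 7.234043 mcg/mL = 5.505221 mL/hr
Volume infused so far = 5.505221 mL/hr × 5.1 hr = 28.07662 mL
Volume remaining = 94 − 28.07662 = 65.92337 mL
New rate:
Dose = 1 mcg/kg/hr × 53.1 kg = 53.1 mcg/hr
Rate = 53.1 mcg/hr ÷ 7.234043 mcg/mL = 7.340294 mL/hr
Time remaining = 65.92337 mL ÷ 7.340294 mL/hr = 8.981026 hr

9.0 hours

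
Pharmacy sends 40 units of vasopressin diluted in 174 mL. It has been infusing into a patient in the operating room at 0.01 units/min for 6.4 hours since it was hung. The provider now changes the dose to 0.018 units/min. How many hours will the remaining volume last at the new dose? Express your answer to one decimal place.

Initial rate:
0.01 units/min × 60 min/hr = 0.6 units/hr
Concentration = 40 units ÷ 174 mL = 0.2298851 units/mL
Rate = 0.6 units/hr ÷ 0.2298851 units/mL = 2.61 mL/hr
Volume infused so far = 2.61 mL/hr × 6.4 hr = 16.704 mL
Volume remaining = 174 − 16.704 = 157.296 mL
New rate:
0.018 units/min × 60 min/hr = 1.08 units/hr
Rate = 1.08 units/hr ÷ 0.2298851 units/mL = 4.698 mL/hr
Time remaining = 157.296 mL ÷ 4.698 mL/hr = 33.48148 hr

33.5 hours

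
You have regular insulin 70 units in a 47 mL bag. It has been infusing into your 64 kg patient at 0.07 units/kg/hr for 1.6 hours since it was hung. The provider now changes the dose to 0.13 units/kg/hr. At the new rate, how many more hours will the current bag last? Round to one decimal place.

7.6 hours

Initial rate:
Dose = 0.07 units/kg/hr × 64 kg = 4.48 units/hr
Concentration = 70 units ÷ 47 mL = 1.489362 units/mL
Rate = 4.48 units/hr ÷ 1.489362 units/mL = 3.008 mL/hr
Volume infused so far = 3.008 mL/hr × 1.6 hr = 4.8128 mL
Volume remaining = 47 − 4.8128 = 42.1872 mL
New rate:
Dose = 0.13 units/kg/hr × 64 kg = 8.32 units/hr
Rate = 8.32 units/hr ÷ 1.489362 units/mL = 5.586286 mL/hr
Time remaining = 42.1872 mL ÷ 5.586286 mL/hr = 7.551923 hr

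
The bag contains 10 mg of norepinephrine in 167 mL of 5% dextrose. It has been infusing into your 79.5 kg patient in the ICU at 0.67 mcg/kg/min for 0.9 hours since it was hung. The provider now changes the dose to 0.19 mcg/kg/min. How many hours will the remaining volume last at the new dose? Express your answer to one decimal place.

Initial rate:
Dose = 0.67 mcg/kg/min × 79.5 kg = 53.265 mcg/min
53.265 mcg/min × 60 min/hr = 3195.9 mcg/hr
Concentration = 10 mg ÷ 167 mL = 0.05988024 mg/mL = 59.88024 mcg/mL
Rate = 3195.9 mcg/hr ÷ 59.88024 mcg/mL = 53.37153 mL/hr
Volume infused so far = 53.37153 mL/hr × 0.9 hr = 48.03438 mL
Volume remaining = 167 − 48.03438 = 118.9656 mL
New rate:
Dose = 0.19 mcg/kg/min × 79.5 kg = 15.105 mcg/min
15.105 mcg/min × 60 min/hr = 906.3 mcg/hr
Rate = 906.3 mcg/hr ÷ 59.88024 mcg/mL = 15.13521 mL/hr
Time remaining = 118.9656 mL ÷ 15.13521 mL/hr = 7.86019 hr

7.9 hours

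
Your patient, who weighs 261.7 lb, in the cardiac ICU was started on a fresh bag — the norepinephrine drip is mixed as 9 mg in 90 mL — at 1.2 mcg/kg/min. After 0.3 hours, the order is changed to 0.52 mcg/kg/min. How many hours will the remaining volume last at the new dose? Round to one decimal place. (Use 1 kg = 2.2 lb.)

Initial rate:
Weight = 261.7 lb ÷ 2.2 lb/kg = 118.9545 kg
Dose = 1.2 mcg/kg/min × 118.9545 kg = 142.7455 mcg/min
142.7455 mcg/min × 60 min/hr = 8564.727 mcg/hr
Concentration = 9 mg ÷ 90 mL = 0.1 mg/mL = 100 mcg/mL
Rate = 8564.727 mcg/hr ÷ 100 mcg/mL = 85.64727 mL/hr
Volume infused so far = 85.64727 mL/hr × 0.3 hr = 25.69418 mL
Volume remaining = 90 − 25.69418 = 64.30582 mL
New rate:
Dose = 0.52 mcg/kg/min × 118.9545 kg = 61.85636 mcg/min
61.85636 mcg/min × 60 min/hr = 3711.382 mcg/hr
Rate = 3711.382 mcg/hr ÷ 100 mcg/mL = 37.11382 mL/hr
Time remaining = 64.30582 mL ÷ 37.11382 mL/hr = 1.732665 hr

1.7 hours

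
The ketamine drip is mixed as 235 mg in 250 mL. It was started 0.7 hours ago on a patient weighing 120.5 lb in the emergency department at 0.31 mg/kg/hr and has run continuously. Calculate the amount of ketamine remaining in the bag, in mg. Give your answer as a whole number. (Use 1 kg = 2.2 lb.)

223 mg

Weight = 120.5 lb ÷ 2.2 lb/kg = 54.77273 kg
Dose = 0.31 mg/kg/hr × 54.77273 kg = 16.97955 mg/hr
Concentration = 235 mg ÷ 250 mL = 0.94 mg/mL
Rate = 16.97955 mg/hr ÷ 0.94 mg/mL = 18.06335 mL/hr
Volume infused = 18.06335 mL/hr × 0.7 hr = 12.64434 mL
Volume remaining = 250 − 12.64434 = 237.3557 mL
Drug remaining = 237.3557 mL × 0.94 mg/mL = 223.1143 mg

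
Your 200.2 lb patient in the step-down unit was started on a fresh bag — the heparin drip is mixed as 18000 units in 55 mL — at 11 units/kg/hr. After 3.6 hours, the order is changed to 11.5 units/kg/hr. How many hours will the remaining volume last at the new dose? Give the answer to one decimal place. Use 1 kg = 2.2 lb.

13.8 hours

Initial rate:
Weight = 200.2 lb ÷ 2.2 lb/kg = 91 kg
Dose = 11 units/kg/hr × 91 kg = 1001 units/hr
Concentration = 18000 units ÷ 55 mL = 327.2727 units/mL
Rate = 1001 units/hr ÷ 327.2727 units/mL = 3.058611 mL/hr
Volume infused so far = 3.058611 mL/hr × 3.6 hr = 11.011 mL
Volume remaining = 55 − 11.011 = 43.989 mL
New rate:
Dose = 11.5 units/kg/hr × 91 kg = 1046.5 units/hr
Rate = 1046.5 units/hr ÷ 327.2727 units/mL = 3.197639 mL/hr
Time remaining = 43.989 mL ÷ 3.197639 mL/hr = 13.75671 hr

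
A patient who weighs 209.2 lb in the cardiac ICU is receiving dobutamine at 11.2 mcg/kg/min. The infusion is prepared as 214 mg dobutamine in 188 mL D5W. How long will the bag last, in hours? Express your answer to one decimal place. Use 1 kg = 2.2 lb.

3.3 hours

Weight = 209.2 lb ÷ 2.2 lb/kg = 95.09091 kg
Dose = 11.2 mcg/kg/min × 95.09091 kg = 1065.018 mcg/min
1065.018 mcg/min × 60 min/hr = 63901.09 mcg/hr
Concentration = 214 mg ÷ 188 mL = 1.138298 mg/mL = 1138.298 mcg/mL
Rate = 63901.09 mcg/hr ÷ 1138.298 mcg/mL = 56.13741 mL/hr
Duration = 188 mL ÷ 56.13741 mL/hr = 3.348926 hr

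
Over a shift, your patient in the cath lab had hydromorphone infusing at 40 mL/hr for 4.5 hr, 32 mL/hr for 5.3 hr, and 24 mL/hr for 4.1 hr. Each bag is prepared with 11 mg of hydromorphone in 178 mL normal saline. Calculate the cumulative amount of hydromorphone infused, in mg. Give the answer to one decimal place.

Concentration = 11 mg ÷ 178 mL = 0.06179775 mg/mL
Stage 1: 40 mL/hr × 4.5 hr = 180 mL → 180 mL × 0.06179775 mg/mL = 11.1236 mg
Stage 2: 32 mL/hr × 5.3 hr = 169.6 mL → 169.6 mL × 0.06179775 mg/mL = 10.4809 mg
Stage 3: 24 mL/hr × 4.1 hr = 98.4 mL → 98.4 mL × 0.06179775 mg/mL = 6.080899 mg
Total = 11.1236 + 10.4809 + 6.080899 = 27.68539 mg

27.7 mg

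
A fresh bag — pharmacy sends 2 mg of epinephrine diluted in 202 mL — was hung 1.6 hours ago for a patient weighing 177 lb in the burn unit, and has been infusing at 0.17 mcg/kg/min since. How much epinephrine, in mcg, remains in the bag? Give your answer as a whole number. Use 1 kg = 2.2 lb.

Weight = 177 lb ÷ 2.2 lb/kg = 80.45455 kg
Dose = 0.17 mcg/kg/min × 80.45455 kg = 13.67727 mcg/min
13.67727 mcg/min × 60 min/hr = 820.6364 mcg/hr
Concentration = 2 mg ÷ 202 mL = 0.00990099 mg/mL = 9.90099 mcg/mL
Rate = 820.6364 mcg/hr ÷ 9.90099 mcg/mL = 82.88427 mL/hr
Volume infused = 82.88427 mL/hr × 1.6 hr = 132.6148 mL
Volume remaining = 202 − 132.6148 = 69.38516 mL
Drug remaining = 69.38516 mL × 9.90099 mcg/mL = 686.9818 mcg

687 mcg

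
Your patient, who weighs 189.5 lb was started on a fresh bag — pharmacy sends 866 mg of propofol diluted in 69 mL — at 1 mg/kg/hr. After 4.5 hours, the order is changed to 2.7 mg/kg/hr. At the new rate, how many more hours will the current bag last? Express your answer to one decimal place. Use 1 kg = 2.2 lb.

Initial rate:
Weight = 189.5 lb ÷ 2.2 lb/kg = 86.13636 kg
Dose = 1 mg/kg/hr × 86.13636 kg = 86.13636 mg/hr
Concentration = 866 mg ÷ 69 mL = 12.55072 mg/mL
Rate = 86.13636 mg/hr ÷ 12.55072 mg/mL = 6.863059 mL/hr
Volume infused so far = 6.863059 mL/hr × 4.5 hr = 30.88377 mL
Volume remaining = 69 − 30.88377 = 38.11623 mL
New rate:
Dose = 2.7 mg/kg/hr × 86.13636 kg = 232.5682 mg/hr
Rate = 232.5682 mg/hr ÷ 12.55072 mg/mL = 18.53026 mL/hr
Time remaining = 38.11623 mL ÷ 18.53026 mL/hr = 2.056973 hr

2.1 hours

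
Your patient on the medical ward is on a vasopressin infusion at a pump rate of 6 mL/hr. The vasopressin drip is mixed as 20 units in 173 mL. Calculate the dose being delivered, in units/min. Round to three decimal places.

Concentration = 20 units ÷ 173 mL = 0.1156069 units/mL
Drug rate = 6 mL/hr × 0.1156069 units/mL = 0.6936416 units/hr
0.6936416 units/hr ÷ 60 min/hr = 0.01156069 units/min

0.012 units/min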